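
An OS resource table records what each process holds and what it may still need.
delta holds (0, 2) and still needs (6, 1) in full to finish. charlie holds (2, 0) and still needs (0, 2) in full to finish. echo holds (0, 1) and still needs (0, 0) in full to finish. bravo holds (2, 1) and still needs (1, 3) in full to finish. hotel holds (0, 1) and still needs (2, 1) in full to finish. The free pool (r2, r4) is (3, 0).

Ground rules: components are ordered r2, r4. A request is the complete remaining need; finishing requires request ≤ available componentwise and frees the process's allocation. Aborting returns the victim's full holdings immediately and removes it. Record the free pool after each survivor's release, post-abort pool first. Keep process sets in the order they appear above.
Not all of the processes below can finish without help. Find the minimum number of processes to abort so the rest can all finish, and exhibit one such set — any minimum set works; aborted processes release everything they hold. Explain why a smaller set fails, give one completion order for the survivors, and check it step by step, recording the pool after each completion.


Abort delta.
Key observation: bravo had no path to completion before; after the abort of delta ((0, 2) returned), step 3 is where it fits.
No smaller set exists: with zero aborts the deadlock remains.
The survivors complete as charlie, echo, bravo, hotel. Verifying each step (starting from the post-abort pool):
  pool = (3, 2)
  charlie needs (0, 2) <= (3, 2) -> finishes; pool += (2, 0) = (5, 2)
  echo needs (0, 0) <= (5, 2) -> finishes; pool += (0, 1) = (5, 3)
  bravo needs (1, 3) <= (5, 3) -> finishes; pool += (2, 1) = (7, 4)
  hotel needs (2, 1) <= (7, 4) -> finishes; pool += (0, 1) = (7, 5)


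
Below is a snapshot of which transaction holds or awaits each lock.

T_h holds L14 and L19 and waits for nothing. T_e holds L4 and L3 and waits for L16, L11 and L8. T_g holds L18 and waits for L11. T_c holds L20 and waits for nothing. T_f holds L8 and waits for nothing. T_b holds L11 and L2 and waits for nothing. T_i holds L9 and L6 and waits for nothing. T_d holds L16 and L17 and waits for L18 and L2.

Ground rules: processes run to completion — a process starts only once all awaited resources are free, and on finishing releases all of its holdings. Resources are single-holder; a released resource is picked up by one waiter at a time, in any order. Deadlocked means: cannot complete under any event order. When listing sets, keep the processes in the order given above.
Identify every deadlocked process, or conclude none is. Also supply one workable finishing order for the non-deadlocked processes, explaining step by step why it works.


No process is deadlocked.
Key observation: no waiting chain loops back on itself — every chain ends at a process that waits on nothing, so everyone eventually runs.
The rest can finish in the order T_i, T_h, T_b, T_g, T_c, T_d, T_f, T_e.
Step-by-step check:
  T_i waits on nothing -> runs at once and releases L9 and L6
  T_h waits on nothing -> runs at once and releases L14 and L19
  T_b waits on nothing -> runs at once and releases L11 and L2
  run T_g (all its waits — L11 — are resolved); releases L18
  T_c waits on nothing -> runs at once and releases L20
  run T_d (all its waits — L18 and L2 — are resolved); releases L16 and L17
  T_f waits on nothing -> runs at once and releases L8
  run T_e (all its waits — L16, L11 and L8 — are resolved); releases L4 and L3


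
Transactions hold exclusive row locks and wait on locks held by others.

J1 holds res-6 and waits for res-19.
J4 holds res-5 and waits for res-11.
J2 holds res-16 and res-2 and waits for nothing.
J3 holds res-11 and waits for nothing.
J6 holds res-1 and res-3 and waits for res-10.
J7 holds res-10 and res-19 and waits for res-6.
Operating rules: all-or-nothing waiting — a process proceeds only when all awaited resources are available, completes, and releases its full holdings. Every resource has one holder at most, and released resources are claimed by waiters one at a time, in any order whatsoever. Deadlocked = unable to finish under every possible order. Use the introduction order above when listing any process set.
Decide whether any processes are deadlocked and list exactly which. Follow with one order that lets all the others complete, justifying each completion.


The deadlocked set is J1, J6 and J7.
Key observation: the waits loop around J1 -> J7 -> J1 with no way out; J6 waits into the deadlock from upstream.
The rest can finish in the order J3, J4, J2.
Walking it through:
  J3 waits on nothing -> runs at once and releases res-11
  run J4 (all its waits — res-11 — are resolved); releases res-5
  J2 waits on nothing -> runs at once and releases res-16 and res-2


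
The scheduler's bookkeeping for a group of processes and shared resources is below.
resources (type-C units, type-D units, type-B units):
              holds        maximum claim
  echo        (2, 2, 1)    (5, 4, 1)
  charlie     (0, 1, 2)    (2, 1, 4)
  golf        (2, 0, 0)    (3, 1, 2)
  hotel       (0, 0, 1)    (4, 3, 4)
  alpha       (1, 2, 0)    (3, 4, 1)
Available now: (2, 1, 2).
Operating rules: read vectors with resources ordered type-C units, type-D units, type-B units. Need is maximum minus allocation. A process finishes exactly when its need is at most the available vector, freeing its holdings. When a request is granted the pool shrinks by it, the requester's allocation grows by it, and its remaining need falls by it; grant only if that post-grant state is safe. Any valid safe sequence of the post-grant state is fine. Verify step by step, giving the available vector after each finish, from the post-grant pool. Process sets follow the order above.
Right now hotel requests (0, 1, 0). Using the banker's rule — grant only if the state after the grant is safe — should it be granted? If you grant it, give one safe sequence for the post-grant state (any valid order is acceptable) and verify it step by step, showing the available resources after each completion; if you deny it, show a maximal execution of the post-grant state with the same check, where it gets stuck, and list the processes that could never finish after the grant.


DENY. Granting would leave the state unsafe.
Key observation: once charlie, golf finish, the pool peaks at (4, 1, 4) — and every remaining process still needs more type-D units than that.
Pretend the grant happened; the run charlie, golf goes as far as possible. Step-by-step check:
  pool = (2, 0, 2)
  charlie: need (2, 0, 2) fits (2, 0, 2); releases (0, 1, 2), pool now (2, 1, 4)
  golf: need (1, 1, 2) fits (2, 1, 4); releases (2, 0, 0), pool now (4, 1, 4)
  echo still needs (3, 2, 0) but only (4, 1, 4) is free — short on type-D units
  hotel still needs (4, 2, 3) but only (4, 1, 4) is free — short on type-D units
  alpha still needs (2, 2, 1) but only (4, 1, 4) is free — short on type-D units
Processes that could never finish after the grant: echo, hotel and alpha.


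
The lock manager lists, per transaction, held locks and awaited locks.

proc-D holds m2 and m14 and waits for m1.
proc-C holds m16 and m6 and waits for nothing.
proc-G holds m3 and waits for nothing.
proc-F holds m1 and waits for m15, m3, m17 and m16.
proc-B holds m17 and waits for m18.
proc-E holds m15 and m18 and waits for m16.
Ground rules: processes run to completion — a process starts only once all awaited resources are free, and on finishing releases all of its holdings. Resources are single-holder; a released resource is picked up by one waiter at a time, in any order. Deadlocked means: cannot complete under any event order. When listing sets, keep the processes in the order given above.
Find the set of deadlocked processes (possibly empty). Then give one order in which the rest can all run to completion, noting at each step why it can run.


Nothing here is deadlocked.
Key observation: the wait graph is acyclic; completion cascades from the unblocked processes through everyone else.
One completion order for the rest: proc-C, proc-E, proc-B, proc-G, proc-F, proc-D.
Verifying each step:
  proc-C: no waits; runs immediately, freeing m16 and m6
  run proc-E (all its waits — m16 — are resolved); releases m15 and m18
  run proc-B (all its waits — m18 — are resolved); releases m17
  proc-G: no waits; runs immediately, freeing m3
  run proc-F (all its waits — m15, m3, m17 and m16 — are resolved); releases m1
  run proc-D (all its waits — m1 — are resolved); releases m2 and m14


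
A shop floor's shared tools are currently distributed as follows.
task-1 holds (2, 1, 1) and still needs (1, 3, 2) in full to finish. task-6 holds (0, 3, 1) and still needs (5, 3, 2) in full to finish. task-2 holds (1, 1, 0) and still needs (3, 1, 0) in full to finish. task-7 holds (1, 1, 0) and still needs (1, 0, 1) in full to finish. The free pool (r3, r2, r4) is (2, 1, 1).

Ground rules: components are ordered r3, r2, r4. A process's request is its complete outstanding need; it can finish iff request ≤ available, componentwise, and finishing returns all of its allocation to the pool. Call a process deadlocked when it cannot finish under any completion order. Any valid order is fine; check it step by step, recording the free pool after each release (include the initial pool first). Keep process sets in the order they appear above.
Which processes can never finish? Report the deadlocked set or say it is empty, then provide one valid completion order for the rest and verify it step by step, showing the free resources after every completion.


The deadlocked set is task-1 and task-6.
Key observation: no order helps: past task-7, task-2, the free pool tops out at (4, 3, 1), below what each blocked process needs in r4.
The rest can finish in the order task-7, task-2. Verifying each step:
  pool = (2, 1, 1)
  task-7: need (1, 0, 1) fits (2, 1, 1); releases (1, 1, 0), pool now (3, 2, 1)
  task-2: need (3, 1, 0) fits (3, 2, 1); releases (1, 1, 0), pool now (4, 3, 1)
The blocked processes can never fit:
  task-1 still needs (1, 3, 2) but only (4, 3, 1) is free — short on r4
  task-6 still needs (5, 3, 2) but only (4, 3, 1) is free — short on r3 and r4


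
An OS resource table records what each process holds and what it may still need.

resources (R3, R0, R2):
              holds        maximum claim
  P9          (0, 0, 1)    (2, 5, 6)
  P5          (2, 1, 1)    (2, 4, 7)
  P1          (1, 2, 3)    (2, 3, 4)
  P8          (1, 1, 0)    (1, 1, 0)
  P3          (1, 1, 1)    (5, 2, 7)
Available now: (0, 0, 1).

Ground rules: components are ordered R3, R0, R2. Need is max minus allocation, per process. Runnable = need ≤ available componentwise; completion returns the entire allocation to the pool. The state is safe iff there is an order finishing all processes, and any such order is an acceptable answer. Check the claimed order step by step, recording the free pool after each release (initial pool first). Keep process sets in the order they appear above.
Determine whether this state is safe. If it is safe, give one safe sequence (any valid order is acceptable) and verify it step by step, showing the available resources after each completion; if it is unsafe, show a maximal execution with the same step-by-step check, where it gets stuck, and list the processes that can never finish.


UNSAFE.
Key observation: R2 is the bottleneck — with P8, P1 done the pool holds (2, 3, 4), short of every remaining need.
A maximal execution: P8, P1 — then nothing else fits. Verifying each step:
  pool = (0, 0, 1)
  run P8 (needs (0, 0, 0), free (0, 0, 1)); after release of (1, 1, 0) the pool is (1, 1, 1)
  run P1 (needs (1, 1, 1), free (1, 1, 1)); after release of (1, 2, 3) the pool is (2, 3, 4)
  P9 cannot run: need (2, 5, 5) vs free (2, 3, 4) (insufficient R0 and R2)
  P5 cannot run: need (0, 3, 6) vs free (2, 3, 4) (insufficient R2)
  P3 cannot run: need (4, 1, 6) vs free (2, 3, 4) (insufficient R3 and R2)
Processes that can never finish: P9, P5 and P3.


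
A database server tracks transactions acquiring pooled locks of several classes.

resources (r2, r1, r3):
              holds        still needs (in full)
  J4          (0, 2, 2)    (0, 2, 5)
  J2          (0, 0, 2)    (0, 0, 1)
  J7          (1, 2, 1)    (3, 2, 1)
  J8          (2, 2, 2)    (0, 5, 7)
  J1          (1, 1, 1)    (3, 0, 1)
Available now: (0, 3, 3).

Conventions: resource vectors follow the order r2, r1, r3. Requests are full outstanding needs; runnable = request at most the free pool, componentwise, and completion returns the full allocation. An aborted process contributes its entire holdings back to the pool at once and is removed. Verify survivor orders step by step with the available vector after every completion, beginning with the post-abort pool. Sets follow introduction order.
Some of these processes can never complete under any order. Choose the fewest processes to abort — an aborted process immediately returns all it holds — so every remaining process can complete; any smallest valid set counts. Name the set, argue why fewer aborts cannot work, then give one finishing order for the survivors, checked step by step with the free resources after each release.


Minimum abort set: J1.
Key observation: aborting J1 returns (1, 1, 1), and J7 — hopeless before — runs at step 4 with the returned capacity in the pool.
Why nothing smaller works: aborting no one leaves the state deadlocked as given.
One survivor order: J2, J4, J8, J7. Step-by-step check (post-abort pool first):
  pool = (1, 4, 4)
  J2 needs (0, 0, 1) <= (1, 4, 4) -> finishes; pool += (0, 0, 2) = (1, 4, 6)
  J4 needs (0, 2, 5) <= (1, 4, 6) -> finishes; pool += (0, 2, 2) = (1, 6, 8)
  J8 needs (0, 5, 7) <= (1, 6, 8) -> finishes; pool += (2, 2, 2) = (3, 8, 10)
  J7 needs (3, 2, 1) <= (3, 8, 10) -> finishes; pool += (1, 2, 1) = (4, 10, 11)


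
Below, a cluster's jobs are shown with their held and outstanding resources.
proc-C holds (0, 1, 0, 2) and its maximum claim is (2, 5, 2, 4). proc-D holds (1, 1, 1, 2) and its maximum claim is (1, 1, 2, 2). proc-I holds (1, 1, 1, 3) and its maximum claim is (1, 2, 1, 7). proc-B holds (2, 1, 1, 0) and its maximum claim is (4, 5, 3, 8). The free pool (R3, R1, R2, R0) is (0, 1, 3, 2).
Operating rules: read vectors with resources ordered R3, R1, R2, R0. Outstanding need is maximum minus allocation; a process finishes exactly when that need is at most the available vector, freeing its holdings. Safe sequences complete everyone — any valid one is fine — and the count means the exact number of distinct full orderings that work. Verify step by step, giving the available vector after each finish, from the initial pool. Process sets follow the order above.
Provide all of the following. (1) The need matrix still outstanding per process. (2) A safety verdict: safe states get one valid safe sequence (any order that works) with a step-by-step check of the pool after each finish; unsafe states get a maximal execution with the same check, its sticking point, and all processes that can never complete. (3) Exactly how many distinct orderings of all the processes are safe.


(1) Outstanding need per process (order R3, R1, R2, R0):
  proc-C: (2, 4, 2, 2)
  proc-D: (0, 0, 1, 0)
  proc-I: (0, 1, 0, 4)
  proc-B: (2, 4, 2, 8)
(2) The state is UNSAFE.
Key observation: even finishing proc-D, proc-I leaves just (2, 3, 5, 7) free — too little R1 for any of the remaining processes.
Going as far as possible: proc-D, proc-I; after that, nothing fits. Walking it through:
  pool = (0, 1, 3, 2)
  proc-D needs (0, 0, 1, 0) <= (0, 1, 3, 2) -> finishes; pool += (1, 1, 1, 2) = (1, 2, 4, 4)
  proc-I needs (0, 1, 0, 4) <= (1, 2, 4, 4) -> finishes; pool += (1, 1, 1, 3) = (2, 3, 5, 7)
  blocked: proc-C wants (2, 4, 2, 2), pool (2, 3, 5, 7) — not enough R1
  blocked: proc-B wants (2, 4, 2, 8), pool (2, 3, 5, 7) — not enough R1 and R0
Processes that can never finish: proc-C and proc-B.
(3) Precisely 0 of the possible complete orderings are safe sequences.


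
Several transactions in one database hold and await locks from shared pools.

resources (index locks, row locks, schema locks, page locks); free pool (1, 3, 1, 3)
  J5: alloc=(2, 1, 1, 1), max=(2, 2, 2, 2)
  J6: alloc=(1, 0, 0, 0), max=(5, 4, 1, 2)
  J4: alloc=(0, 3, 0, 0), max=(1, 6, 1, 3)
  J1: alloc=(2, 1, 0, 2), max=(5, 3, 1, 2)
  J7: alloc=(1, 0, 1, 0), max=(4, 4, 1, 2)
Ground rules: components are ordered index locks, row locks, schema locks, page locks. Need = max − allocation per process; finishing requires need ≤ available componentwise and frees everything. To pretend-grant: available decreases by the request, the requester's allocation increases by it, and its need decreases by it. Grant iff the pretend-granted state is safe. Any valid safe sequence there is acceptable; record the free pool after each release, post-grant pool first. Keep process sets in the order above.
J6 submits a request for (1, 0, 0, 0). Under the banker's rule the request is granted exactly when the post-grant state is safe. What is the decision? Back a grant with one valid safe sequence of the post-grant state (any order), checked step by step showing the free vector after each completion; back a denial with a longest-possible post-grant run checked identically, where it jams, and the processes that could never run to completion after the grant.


DENY. Granting would leave the state unsafe.
Key observation: no order helps: past J5, J4, the free pool tops out at (2, 7, 2, 4), below what each blocked process needs in index locks.
On the post-grant state, J5, J4 is a maximal run — nothing extends it. Verifying each step:
  pool = (0, 3, 1, 3)
  run J5 (needs (0, 1, 1, 1), free (0, 3, 1, 3)); after release of (2, 1, 1, 1) the pool is (2, 4, 2, 4)
  run J4 (needs (1, 3, 1, 3), free (2, 4, 2, 4)); after release of (0, 3, 0, 0) the pool is (2, 7, 2, 4)
  J6 still needs (3, 4, 1, 2) but only (2, 7, 2, 4) is free — short on index locks
  J1 still needs (3, 2, 1, 0) but only (2, 7, 2, 4) is free — short on index locks
  J7 still needs (3, 4, 0, 2) but only (2, 7, 2, 4) is free — short on index locks
Had the request been granted, J6, J1 and J7 could never finish.


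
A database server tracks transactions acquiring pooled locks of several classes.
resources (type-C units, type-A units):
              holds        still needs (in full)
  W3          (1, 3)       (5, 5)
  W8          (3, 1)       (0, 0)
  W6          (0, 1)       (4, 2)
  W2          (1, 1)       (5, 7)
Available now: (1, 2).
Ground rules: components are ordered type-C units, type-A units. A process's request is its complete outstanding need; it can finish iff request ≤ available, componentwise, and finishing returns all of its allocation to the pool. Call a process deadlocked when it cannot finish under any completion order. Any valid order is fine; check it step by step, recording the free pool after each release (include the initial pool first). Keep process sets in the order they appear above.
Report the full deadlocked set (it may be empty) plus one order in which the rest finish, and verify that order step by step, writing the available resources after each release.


Deadlocked: W3 and W2.
Key observation: even finishing W8, W6 leaves just (4, 4) free — too little type-C units for any of the remaining processes.
The rest can finish in the order W8, W6. Verifying each step:
  pool = (1, 2)
  W8: need (0, 0) fits (1, 2); releases (3, 1), pool now (4, 3)
  W6: need (4, 2) fits (4, 3); releases (0, 1), pool now (4, 4)
The stuck group stays short no matter what:
  W3 cannot run: need (5, 5) vs free (4, 4) (insufficient type-C units and type-A units)
  W2 cannot run: need (5, 7) vs free (4, 4) (insufficient type-C units and type-A units)


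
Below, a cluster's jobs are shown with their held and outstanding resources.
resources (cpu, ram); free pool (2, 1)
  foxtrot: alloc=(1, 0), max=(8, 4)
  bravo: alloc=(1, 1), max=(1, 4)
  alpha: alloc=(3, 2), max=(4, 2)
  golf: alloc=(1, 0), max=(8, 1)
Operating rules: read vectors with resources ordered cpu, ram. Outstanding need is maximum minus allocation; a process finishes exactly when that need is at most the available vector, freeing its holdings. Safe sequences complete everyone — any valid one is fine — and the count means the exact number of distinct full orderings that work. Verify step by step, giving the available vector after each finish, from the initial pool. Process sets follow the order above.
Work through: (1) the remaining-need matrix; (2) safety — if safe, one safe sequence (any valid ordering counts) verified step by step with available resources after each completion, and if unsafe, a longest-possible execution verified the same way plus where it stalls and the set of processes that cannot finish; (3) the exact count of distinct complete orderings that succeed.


(1) Need matrix, components ordered cpu, ram:
  foxtrot: (7, 4)
  bravo: (0, 3)
  alpha: (1, 0)
  golf: (7, 1)
(2) The state is UNSAFE.
Key observation: after alpha, bravo complete, (6, 4) is the best the pool ever gets, yet each leftover process wants more cpu.
The run alpha, bravo cannot be extended any further. Verifying each step:
  pool = (2, 1)
  alpha needs (1, 0) <= (2, 1) -> finishes; pool += (3, 2) = (5, 3)
  bravo needs (0, 3) <= (5, 3) -> finishes; pool += (1, 1) = (6, 4)
  foxtrot cannot run: need (7, 4) vs free (6, 4) (insufficient cpu)
  golf cannot run: need (7, 1) vs free (6, 4) (insufficient cpu)
Never able to finish: foxtrot and golf.
(3) Precisely 0 of the possible complete orderings are safe sequences.


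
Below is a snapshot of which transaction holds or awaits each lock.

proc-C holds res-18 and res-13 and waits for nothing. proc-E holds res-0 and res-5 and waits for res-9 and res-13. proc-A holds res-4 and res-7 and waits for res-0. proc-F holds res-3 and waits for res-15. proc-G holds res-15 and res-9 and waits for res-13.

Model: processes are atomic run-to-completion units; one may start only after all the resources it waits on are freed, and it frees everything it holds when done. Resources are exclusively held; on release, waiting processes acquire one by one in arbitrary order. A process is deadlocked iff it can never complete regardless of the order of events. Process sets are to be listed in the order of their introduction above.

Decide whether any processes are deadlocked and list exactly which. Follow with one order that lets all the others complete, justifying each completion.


No process is deadlocked.
Key observation: no waiting chain loops back on itself — every chain ends at a process that waits on nothing, so everyone eventually runs.
The rest can finish in the order proc-C, proc-G, proc-E, proc-A, proc-F.
Step-by-step check:
  proc-C waits on nothing -> runs at once and releases res-18 and res-13
  run proc-G (all its waits — res-13 — are resolved); releases res-15 and res-9
  run proc-E (all its waits — res-9 and res-13 — are resolved); releases res-0 and res-5
  run proc-A (all its waits — res-0 — are resolved); releases res-4 and res-7
  run proc-F (all its waits — res-15 — are resolved); releases res-3


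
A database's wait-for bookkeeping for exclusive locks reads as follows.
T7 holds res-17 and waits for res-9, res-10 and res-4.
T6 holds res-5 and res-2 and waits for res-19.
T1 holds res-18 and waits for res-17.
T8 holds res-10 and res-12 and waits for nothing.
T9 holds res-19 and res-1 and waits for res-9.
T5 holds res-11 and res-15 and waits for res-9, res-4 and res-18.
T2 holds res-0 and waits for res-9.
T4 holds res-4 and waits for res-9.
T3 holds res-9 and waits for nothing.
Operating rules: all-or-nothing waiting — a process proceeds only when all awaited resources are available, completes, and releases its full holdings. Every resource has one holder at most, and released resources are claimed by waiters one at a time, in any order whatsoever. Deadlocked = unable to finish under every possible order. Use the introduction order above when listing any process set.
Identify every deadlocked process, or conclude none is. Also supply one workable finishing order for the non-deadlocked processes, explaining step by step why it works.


No process is deadlocked.
Key observation: the wait graph is acyclic; completion cascades from the unblocked processes through everyone else.
The rest can finish in the order T3, T4, T8, T7, T1, T2, T9, T5, T6.
Step-by-step check:
  run T3 (it waits on nothing); releases res-9
  run T4 (all its waits — res-9 — are resolved); releases res-4
  run T8 (it waits on nothing); releases res-10 and res-12
  run T7 (all its waits — res-9, res-10 and res-4 — are resolved); releases res-17
  run T1 (all its waits — res-17 — are resolved); releases res-18
  run T2 (all its waits — res-9 — are resolved); releases res-0
  run T9 (all its waits — res-9 — are resolved); releases res-19 and res-1
  run T5 (all its waits — res-9, res-4 and res-18 — are resolved); releases res-11 and res-15
  run T6 (all its waits — res-19 — are resolved); releases res-5 and res-2


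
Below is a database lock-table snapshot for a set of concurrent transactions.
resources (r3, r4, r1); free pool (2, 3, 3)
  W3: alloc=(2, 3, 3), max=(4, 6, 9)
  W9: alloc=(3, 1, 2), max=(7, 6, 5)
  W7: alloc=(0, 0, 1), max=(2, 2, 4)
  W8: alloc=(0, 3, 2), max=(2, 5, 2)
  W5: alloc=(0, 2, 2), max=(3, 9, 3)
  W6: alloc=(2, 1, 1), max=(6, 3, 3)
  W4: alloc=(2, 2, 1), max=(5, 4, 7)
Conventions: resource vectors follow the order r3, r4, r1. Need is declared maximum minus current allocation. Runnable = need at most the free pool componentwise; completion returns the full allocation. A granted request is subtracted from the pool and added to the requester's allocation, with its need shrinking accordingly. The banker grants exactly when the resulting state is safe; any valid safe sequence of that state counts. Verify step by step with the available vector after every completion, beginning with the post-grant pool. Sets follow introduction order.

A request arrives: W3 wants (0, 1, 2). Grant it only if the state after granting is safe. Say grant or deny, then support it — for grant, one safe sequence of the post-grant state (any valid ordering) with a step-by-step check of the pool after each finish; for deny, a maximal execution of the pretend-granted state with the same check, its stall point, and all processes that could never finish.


GRANT: granting preserves safety; a valid post-grant sequence is W8, W7, W3, W9, W5, W4, W6.
Key observation: after the grant the pool drops to (2, 2, 1), which still lets W8 finish first and unwind the rest.
Step-by-step check of the post-grant state:
  pool = (2, 2, 1)
  run W8 (needs (2, 2, 0), free (2, 2, 1)); after release of (0, 3, 2) the pool is (2, 5, 3)
  run W7 (needs (2, 2, 3), free (2, 5, 3)); after release of (0, 0, 1) the pool is (2, 5, 4)
  run W3 (needs (2, 2, 4), free (2, 5, 4)); after release of (2, 4, 5) the pool is (4, 9, 9)
  run W9 (needs (4, 5, 3), free (4, 9, 9)); after release of (3, 1, 2) the pool is (7, 10, 11)
  run W5 (needs (3, 7, 1), free (7, 10, 11)); after release of (0, 2, 2) the pool is (7, 12, 13)
  run W4 (needs (3, 2, 6), free (7, 12, 13)); after release of (2, 2, 1) the pool is (9, 14, 14)
  run W6 (needs (4, 2, 2), free (9, 14, 14)); after release of (2, 1, 1) the pool is (11, 15, 15)


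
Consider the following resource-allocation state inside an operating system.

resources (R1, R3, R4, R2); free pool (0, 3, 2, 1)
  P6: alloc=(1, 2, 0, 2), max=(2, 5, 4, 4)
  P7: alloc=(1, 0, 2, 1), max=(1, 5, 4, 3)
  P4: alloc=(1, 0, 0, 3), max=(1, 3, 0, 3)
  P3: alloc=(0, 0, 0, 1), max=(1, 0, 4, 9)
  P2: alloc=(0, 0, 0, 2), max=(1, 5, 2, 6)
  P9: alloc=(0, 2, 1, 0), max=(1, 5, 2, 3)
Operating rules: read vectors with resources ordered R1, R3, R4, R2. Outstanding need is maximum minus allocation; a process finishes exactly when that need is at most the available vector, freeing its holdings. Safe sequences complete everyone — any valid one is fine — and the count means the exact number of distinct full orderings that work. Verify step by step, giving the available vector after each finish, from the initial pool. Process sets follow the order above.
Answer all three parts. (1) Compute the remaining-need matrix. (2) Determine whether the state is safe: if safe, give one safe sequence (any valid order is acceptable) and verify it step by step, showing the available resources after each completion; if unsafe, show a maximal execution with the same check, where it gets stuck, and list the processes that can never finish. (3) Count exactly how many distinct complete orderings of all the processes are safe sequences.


(1) Outstanding need per process (order R1, R3, R4, R2):
  P6: (1, 3, 4, 2)
  P7: (0, 5, 2, 2)
  P4: (0, 3, 0, 0)
  P3: (1, 0, 4, 8)
  P2: (1, 5, 2, 4)
  P9: (1, 3, 1, 3)
(2) The state is SAFE; one workable sequence: P4, P9, P7, P6, P2, P3.
Key observation: the order's first zero-slack moment is P4 ((0, 3, 0, 0) needed, (0, 3, 2, 1) free — a requested resource with nothing to spare).
Check, step by step:
  pool = (0, 3, 2, 1)
  P4: need (0, 3, 0, 0) fits (0, 3, 2, 1); releases (1, 0, 0, 3), pool now (1, 3, 2, 4)
  P9: need (1, 3, 1, 3) fits (1, 3, 2, 4); releases (0, 2, 1, 0), pool now (1, 5, 3, 4)
  P7: need (0, 5, 2, 2) fits (1, 5, 3, 4); releases (1, 0, 2, 1), pool now (2, 5, 5, 5)
  P6: need (1, 3, 4, 2) fits (2, 5, 5, 5); releases (1, 2, 0, 2), pool now (3, 7, 5, 7)
  P2: need (1, 5, 2, 4) fits (3, 7, 5, 7); releases (0, 0, 0, 2), pool now (3, 7, 5, 9)
  P3: need (1, 0, 4, 8) fits (3, 7, 5, 9); releases (0, 0, 0, 1), pool now (3, 7, 5, 10)
(3) The exact count: 3 of the possible complete orderings are safe sequences.


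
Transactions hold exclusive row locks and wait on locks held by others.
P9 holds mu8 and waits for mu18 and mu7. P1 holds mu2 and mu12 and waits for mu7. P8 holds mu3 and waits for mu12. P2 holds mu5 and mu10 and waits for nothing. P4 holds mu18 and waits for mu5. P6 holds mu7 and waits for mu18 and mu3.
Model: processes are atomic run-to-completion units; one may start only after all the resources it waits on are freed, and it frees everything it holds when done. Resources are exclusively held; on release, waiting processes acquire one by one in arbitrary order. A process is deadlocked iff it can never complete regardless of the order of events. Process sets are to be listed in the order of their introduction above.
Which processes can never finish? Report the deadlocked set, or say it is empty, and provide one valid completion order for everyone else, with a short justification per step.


Deadlocked: P9, P1, P8 and P6.
Key observation: the wait chain closes on itself along P6 -> P8 -> P1 -> P6; P9 waits into the deadlock from upstream.
A valid finishing order for the others: P2, P4.
Verifying each step:
  P2: no waits; runs immediately, freeing mu5 and mu10
  P4: everything it awaited (mu5) is free; runs, freeing mu18


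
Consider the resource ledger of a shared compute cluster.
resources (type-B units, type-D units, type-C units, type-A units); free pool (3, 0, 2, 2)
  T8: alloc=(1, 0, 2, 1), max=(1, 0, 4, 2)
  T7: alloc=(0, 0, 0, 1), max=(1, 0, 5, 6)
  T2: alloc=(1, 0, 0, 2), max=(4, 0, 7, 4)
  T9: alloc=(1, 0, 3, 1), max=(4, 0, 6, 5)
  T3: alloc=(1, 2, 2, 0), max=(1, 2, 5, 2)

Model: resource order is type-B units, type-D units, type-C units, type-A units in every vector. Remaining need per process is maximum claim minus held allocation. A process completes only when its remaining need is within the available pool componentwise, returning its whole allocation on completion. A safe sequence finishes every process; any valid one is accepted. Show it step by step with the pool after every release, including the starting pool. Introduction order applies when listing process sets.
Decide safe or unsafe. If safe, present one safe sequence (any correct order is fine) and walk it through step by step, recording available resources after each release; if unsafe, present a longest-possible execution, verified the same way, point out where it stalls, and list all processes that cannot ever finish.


The state is UNSAFE.
Key observation: after T8, T3 the pool peaks at (5, 2, 6, 3), and each blocked process is short somewhere: T7 on type-A units; T2 on type-C units; T9 on type-A units.
Going as far as possible: T8, T3; after that, nothing fits. Walking it through:
  pool = (3, 0, 2, 2)
  T8 needs (0, 0, 2, 1) <= (3, 0, 2, 2) -> finishes; pool += (1, 0, 2, 1) = (4, 0, 4, 3)
  T3 needs (0, 0, 3, 2) <= (4, 0, 4, 3) -> finishes; pool += (1, 2, 2, 0) = (5, 2, 6, 3)
  T7 cannot run: need (1, 0, 5, 5) vs free (5, 2, 6, 3) (insufficient type-A units)
  T2 cannot run: need (3, 0, 7, 2) vs free (5, 2, 6, 3) (insufficient type-C units)
  T9 cannot run: need (3, 0, 3, 4) vs free (5, 2, 6, 3) (insufficient type-A units)
Processes that can never finish: T7, T2 and T9.


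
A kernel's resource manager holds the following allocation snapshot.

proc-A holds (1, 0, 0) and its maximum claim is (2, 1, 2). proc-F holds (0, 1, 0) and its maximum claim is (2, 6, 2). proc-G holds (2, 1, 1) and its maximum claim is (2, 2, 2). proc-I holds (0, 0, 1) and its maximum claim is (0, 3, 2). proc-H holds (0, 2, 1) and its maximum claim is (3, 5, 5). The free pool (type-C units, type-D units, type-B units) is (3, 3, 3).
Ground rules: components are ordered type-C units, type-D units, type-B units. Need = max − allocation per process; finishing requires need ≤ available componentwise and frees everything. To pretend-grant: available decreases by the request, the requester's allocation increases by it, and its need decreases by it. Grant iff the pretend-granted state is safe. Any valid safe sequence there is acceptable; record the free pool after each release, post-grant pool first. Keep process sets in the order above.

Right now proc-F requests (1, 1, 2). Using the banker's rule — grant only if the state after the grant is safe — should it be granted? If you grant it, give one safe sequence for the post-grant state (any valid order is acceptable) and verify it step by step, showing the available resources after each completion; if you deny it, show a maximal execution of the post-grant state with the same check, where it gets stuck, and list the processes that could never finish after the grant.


DENY. Granting would leave the state unsafe.
Key observation: after proc-G, proc-A, proc-I the pool peaks at (5, 3, 3), and each blocked process is short somewhere: proc-F on type-D units; proc-H on type-B units.
Pretend the grant happened; the run proc-G, proc-A, proc-I goes as far as possible. Verifying each step:
  pool = (2, 2, 1)
  run proc-G (needs (0, 1, 1), free (2, 2, 1)); after release of (2, 1, 1) the pool is (4, 3, 2)
  run proc-A (needs (1, 1, 2), free (4, 3, 2)); after release of (1, 0, 0) the pool is (5, 3, 2)
  run proc-I (needs (0, 3, 1), free (5, 3, 2)); after release of (0, 0, 1) the pool is (5, 3, 3)
  blocked: proc-F wants (1, 4, 0), pool (5, 3, 3) — not enough type-D units
  blocked: proc-H wants (3, 3, 4), pool (5, 3, 3) — not enough type-B units
Had the request been granted, proc-F and proc-H could never finish.


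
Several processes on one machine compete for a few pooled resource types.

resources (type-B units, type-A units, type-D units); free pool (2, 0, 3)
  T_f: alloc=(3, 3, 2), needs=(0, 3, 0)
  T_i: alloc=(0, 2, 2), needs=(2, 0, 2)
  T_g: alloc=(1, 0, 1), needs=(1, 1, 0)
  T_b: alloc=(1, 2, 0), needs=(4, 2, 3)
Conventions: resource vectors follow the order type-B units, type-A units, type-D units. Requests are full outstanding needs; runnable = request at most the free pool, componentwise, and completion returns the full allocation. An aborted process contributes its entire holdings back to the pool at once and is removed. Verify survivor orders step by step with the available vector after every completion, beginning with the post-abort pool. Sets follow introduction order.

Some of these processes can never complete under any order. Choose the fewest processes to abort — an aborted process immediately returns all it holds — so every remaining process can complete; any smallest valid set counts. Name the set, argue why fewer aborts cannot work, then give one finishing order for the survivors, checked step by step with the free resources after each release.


Abort T_f.
Key observation: no ordering could ever have run T_b before the abort of T_f; with (3, 3, 2) back in the pool it fits at step 1.
Why nothing smaller works: aborting no one leaves the state deadlocked as given.
The survivors complete as T_b, T_g, T_i. Step-by-step check (starting from the post-abort pool):
  pool = (5, 3, 5)
  T_b needs (4, 2, 3) <= (5, 3, 5) -> finishes; pool += (1, 2, 0) = (6, 5, 5)
  T_g needs (1, 1, 0) <= (6, 5, 5) -> finishes; pool += (1, 0, 1) = (7, 5, 6)
  T_i needs (2, 0, 2) <= (7, 5, 6) -> finishes; pool += (0, 2, 2) = (7, 7, 8)


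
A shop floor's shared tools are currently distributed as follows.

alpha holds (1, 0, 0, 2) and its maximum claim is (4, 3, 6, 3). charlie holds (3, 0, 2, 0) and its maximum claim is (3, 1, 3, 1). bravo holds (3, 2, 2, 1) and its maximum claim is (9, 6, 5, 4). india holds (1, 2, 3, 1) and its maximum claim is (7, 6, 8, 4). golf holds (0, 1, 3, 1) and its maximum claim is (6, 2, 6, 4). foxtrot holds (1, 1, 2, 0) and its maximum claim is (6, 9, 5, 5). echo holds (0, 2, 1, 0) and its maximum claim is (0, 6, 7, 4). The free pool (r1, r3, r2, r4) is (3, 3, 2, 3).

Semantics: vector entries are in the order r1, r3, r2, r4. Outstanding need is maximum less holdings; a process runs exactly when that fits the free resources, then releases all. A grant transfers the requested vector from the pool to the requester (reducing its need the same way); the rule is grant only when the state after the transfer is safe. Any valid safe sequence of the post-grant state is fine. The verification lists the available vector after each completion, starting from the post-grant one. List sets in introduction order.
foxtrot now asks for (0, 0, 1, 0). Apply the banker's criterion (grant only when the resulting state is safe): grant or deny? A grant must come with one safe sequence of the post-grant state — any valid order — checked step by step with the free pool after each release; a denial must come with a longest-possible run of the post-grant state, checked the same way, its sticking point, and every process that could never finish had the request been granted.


GRANT — the state after the grant stays safe, e.g. via charlie, golf, alpha, bravo, echo, india, foxtrot.
Key observation: the grant leaves (3, 3, 1, 3) free — enough for charlie, whose release restarts the cascade.
Check on the post-grant state, step by step:
  pool = (3, 3, 1, 3)
  charlie: need (0, 1, 1, 1) fits (3, 3, 1, 3); releases (3, 0, 2, 0), pool now (6, 3, 3, 3)
  golf: need (6, 1, 3, 3) fits (6, 3, 3, 3); releases (0, 1, 3, 1), pool now (6, 4, 6, 4)
  alpha: need (3, 3, 6, 1) fits (6, 4, 6, 4); releases (1, 0, 0, 2), pool now (7, 4, 6, 6)
  bravo: need (6, 4, 3, 3) fits (7, 4, 6, 6); releases (3, 2, 2, 1), pool now (10, 6, 8, 7)
  echo: need (0, 4, 6, 4) fits (10, 6, 8, 7); releases (0, 2, 1, 0), pool now (10, 8, 9, 7)
  india: need (6, 4, 5, 3) fits (10, 8, 9, 7); releases (1, 2, 3, 1), pool now (11, 10, 12, 8)
  foxtrot: need (5, 8, 2, 5) fits (11, 10, 12, 8); releases (1, 1, 3, 0), pool now (12, 11, 15, 8)


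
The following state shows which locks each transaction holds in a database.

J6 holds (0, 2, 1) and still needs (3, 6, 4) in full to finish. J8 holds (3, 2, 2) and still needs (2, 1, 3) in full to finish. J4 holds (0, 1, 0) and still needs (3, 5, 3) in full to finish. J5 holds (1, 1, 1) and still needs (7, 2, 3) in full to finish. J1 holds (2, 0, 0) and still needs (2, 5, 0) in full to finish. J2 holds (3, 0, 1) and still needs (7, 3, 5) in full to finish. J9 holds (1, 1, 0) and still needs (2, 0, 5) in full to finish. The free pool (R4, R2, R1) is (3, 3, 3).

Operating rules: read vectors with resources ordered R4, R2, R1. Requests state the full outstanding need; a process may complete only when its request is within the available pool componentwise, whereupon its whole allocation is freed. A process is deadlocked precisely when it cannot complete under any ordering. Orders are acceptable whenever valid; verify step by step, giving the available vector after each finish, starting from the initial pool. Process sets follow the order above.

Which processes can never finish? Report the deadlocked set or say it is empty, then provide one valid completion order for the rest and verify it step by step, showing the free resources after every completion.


The deadlocked set is empty.
Key observation: starting with J8, each completion frees enough for the next — no one is permanently blocked.
One completion order for the rest: J8, J9, J1, J2, J6, J4, J5. Verifying each step:
  pool = (3, 3, 3)
  run J8 (needs (2, 1, 3), free (3, 3, 3)); after release of (3, 2, 2) the pool is (6, 5, 5)
  run J9 (needs (2, 0, 5), free (6, 5, 5)); after release of (1, 1, 0) the pool is (7, 6, 5)
  run J1 (needs (2, 5, 0), free (7, 6, 5)); after release of (2, 0, 0) the pool is (9, 6, 5)
  run J2 (needs (7, 3, 5), free (9, 6, 5)); after release of (3, 0, 1) the pool is (12, 6, 6)
  run J6 (needs (3, 6, 4), free (12, 6, 6)); after release of (0, 2, 1) the pool is (12, 8, 7)
  run J4 (needs (3, 5, 3), free (12, 8, 7)); after release of (0, 1, 0) the pool is (12, 9, 7)
  run J5 (needs (7, 2, 3), free (12, 9, 7)); after release of (1, 1, 1) the pool is (13, 10, 8)
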